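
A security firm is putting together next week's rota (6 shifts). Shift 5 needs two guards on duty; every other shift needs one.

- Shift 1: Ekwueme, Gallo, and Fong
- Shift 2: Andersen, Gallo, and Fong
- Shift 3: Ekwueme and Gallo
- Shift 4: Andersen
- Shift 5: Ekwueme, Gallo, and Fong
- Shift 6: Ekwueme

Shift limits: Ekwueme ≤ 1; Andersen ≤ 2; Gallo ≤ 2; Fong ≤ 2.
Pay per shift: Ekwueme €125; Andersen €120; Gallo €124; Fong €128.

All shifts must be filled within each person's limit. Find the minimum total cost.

Shift 4 can only be covered by Andersen, so that assignment is forced.
Shift 6 can only be covered by Ekwueme, so that assignment is forced.
Picking the cheapest available guard for each shift independently would cost €862, but that ignores the shift limits.
An optimal schedule: Shift 1→Fong, Shift 2→Andersen, Shift 3→Gallo, Shift 4→Andersen, Shift 5→Gallo+Fong, Shift 6→Ekwueme.
Total: 128 + 120 + 124 + 120 + 124 + 128 + 125 = €869.

€869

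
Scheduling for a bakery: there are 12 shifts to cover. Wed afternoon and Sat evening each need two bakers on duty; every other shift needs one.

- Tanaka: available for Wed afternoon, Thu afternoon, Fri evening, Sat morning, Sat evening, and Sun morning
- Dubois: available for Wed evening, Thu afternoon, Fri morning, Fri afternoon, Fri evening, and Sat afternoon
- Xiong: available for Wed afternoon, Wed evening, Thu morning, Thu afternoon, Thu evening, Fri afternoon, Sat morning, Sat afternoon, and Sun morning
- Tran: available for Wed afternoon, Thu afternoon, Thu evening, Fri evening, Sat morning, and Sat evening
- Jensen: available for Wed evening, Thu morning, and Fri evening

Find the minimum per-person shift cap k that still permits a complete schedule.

3

With 5 bakers and 14 worker-slots to fill, someone must work at least ⌈14/5⌉ = 3 shifts, so k ≥ 3.
k = 3 works: Wed afternoon→Tanaka+Xiong, Wed evening→Jensen, Thu morning→Xiong, Thu afternoon→Tran, Thu evening→Xiong, Fri morning→Dubois, Fri afternoon→Dubois, Fri evening→Jensen, Sat morning→Tran, Sat afternoon→Dubois, Sat evening→Tanaka+Tran, Sun morning→Tanaka.
Loads: Tanaka 3, Dubois 3, Xiong 3, Tran 3, Jensen 2 — all ≤ 3.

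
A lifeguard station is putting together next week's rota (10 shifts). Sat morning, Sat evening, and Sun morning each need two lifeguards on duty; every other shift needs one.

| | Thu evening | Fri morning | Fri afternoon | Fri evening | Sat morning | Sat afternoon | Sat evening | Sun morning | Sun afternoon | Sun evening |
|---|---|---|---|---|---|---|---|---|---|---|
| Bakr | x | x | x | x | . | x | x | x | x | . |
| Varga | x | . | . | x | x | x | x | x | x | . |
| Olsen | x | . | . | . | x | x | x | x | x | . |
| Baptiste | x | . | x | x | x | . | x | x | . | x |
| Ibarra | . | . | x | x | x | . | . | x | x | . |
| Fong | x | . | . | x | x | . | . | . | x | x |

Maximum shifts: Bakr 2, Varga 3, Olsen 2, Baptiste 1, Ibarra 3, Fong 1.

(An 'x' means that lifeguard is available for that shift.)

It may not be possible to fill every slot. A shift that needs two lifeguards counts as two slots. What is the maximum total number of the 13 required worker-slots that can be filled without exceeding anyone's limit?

Total capacity across all lifeguards is 2+3+2+1+3+1 = 12, and 13 slots are needed, so at most 12 can be filled.
An assignment achieving 12: Thu evening→Varga, Fri morning→Bakr, Fri afternoon→Bakr, Fri evening→Ibarra, Sat morning→Olsen+Ibarra, Sat afternoon→Varga, Sat evening→Varga+Olsen, Sun morning→Ibarra, Sun afternoon→Fong, Sun evening→Baptiste.
Loads: Bakr 2/2, Varga 3/3, Olsen 2/2, Baptiste 1/1, Ibarra 3/3, Fong 1/1.

12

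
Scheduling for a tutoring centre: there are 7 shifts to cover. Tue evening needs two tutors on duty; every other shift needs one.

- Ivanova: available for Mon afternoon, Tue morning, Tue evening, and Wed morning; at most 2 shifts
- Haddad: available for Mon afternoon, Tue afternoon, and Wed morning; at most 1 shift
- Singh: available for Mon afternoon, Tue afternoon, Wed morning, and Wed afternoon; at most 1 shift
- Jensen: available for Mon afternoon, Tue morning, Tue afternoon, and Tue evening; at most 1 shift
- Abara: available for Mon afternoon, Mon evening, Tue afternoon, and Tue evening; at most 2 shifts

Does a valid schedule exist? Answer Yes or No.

No

Total capacity is 2+1+1+1+2 = 7 but 8 worker-slots are needed — infeasible.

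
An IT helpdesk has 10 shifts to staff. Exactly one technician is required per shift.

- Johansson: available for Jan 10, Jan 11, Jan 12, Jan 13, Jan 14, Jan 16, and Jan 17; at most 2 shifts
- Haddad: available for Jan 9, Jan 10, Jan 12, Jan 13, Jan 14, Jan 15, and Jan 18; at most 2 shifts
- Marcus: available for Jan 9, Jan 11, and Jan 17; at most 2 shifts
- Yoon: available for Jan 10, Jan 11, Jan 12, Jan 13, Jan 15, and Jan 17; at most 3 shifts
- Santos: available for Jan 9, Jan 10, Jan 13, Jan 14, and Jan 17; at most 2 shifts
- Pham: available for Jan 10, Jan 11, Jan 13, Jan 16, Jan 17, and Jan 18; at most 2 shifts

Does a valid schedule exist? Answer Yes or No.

Yes

One valid schedule: Jan 9→Marcus, Jan 10→Yoon, Jan 11→Marcus, Jan 12→Johansson, Jan 13→Yoon, Jan 14→Santos, Jan 15→Haddad, Jan 16→Johansson, Jan 17→Yoon, Jan 18→Haddad.
Loads: Johansson 2/2, Haddad 2/2, Marcus 2/2, Yoon 3/3, Santos 1/2, Pham 0/2 — all within limits.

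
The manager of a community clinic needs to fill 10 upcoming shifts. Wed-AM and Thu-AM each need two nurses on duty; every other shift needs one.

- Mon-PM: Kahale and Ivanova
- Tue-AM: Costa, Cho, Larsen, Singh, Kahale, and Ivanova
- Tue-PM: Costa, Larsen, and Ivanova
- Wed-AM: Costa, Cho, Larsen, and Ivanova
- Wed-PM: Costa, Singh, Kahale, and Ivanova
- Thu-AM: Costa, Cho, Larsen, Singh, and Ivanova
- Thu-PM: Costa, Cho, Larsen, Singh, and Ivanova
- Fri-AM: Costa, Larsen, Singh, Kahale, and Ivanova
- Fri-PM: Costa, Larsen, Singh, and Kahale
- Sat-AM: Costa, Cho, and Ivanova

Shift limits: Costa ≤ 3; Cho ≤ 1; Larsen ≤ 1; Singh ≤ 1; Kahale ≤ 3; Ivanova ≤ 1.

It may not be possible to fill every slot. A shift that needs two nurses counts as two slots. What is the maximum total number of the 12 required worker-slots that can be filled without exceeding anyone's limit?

10

Total capacity across all nurses is 3+1+1+1+3+1 = 10, and 12 slots are needed, so at most 10 can be filled.
An assignment achieving 10: Mon-PM→Kahale, Tue-AM→Kahale, Tue-PM→Costa, Wed-AM→Costa+Cho, Wed-PM→Singh, Thu-AM→Ivanova, Fri-AM→Kahale, Fri-PM→Larsen, Sat-AM→Costa.
Loads: Costa 3/3, Cho 1/1, Larsen 1/1, Singh 1/1, Kahale 3/3, Ivanova 1/1.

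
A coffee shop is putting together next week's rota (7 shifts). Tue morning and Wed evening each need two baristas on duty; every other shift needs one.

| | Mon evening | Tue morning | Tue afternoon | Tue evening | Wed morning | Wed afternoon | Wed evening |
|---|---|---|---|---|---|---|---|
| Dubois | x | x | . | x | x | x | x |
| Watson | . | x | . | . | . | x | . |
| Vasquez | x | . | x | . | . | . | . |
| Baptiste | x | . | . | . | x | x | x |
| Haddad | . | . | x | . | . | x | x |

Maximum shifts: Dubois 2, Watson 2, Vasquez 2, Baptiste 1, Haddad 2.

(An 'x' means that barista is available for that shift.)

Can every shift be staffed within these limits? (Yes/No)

No

Total capacity is 9 and 9 slots are needed, so capacity alone doesn't rule it out.
Shifts {Tue morning, Tue evening, Wed morning, Wed evening} need 6 worker-slots in total, but the baristas available for any of those shifts (Dubois, Watson, Baptiste, and Haddad) can supply at most 5 among them. So no valid schedule exists.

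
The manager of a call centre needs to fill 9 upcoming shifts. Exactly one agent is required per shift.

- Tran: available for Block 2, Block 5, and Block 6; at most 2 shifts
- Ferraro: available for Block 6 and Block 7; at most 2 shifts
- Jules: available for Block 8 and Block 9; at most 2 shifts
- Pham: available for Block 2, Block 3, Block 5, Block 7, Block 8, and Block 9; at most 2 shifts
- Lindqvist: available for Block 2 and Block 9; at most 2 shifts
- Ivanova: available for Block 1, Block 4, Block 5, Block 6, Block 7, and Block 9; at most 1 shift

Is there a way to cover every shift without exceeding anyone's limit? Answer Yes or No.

No

Total capacity is 11 and 9 slots are needed, so capacity alone doesn't rule it out.
Shifts {Block 1, Block 4} need 2 worker-slots in total, but the agents available for any of those shifts (Ivanova) can supply at most 1 among them. So no valid schedule exists.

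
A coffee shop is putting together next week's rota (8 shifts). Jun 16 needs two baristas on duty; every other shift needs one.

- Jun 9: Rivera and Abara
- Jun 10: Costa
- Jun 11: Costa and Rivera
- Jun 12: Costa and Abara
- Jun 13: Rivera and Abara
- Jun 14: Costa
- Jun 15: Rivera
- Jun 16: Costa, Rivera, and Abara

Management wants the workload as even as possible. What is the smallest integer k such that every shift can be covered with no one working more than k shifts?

With 3 baristas and 9 worker-slots to fill, someone must work at least ⌈9/3⌉ = 3 shifts, so k ≥ 3.
k = 3 works: Jun 9→Rivera, Jun 10→Costa, Jun 11→Costa, Jun 12→Abara, Jun 13→Abara, Jun 14→Costa, Jun 15→Rivera, Jun 16→Rivera+Abara.
Loads: Costa 3, Rivera 3, Abara 3 — all ≤ 3.

3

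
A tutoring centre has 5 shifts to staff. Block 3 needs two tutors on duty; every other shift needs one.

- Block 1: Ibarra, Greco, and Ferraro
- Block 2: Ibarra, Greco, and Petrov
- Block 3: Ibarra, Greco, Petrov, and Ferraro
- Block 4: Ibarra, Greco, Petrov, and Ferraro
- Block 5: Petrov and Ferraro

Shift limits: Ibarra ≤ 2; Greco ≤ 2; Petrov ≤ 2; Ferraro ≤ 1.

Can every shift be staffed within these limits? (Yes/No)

Yes

One valid schedule: Block 1→Ibarra, Block 2→Ibarra, Block 3→Greco+Petrov, Block 4→Greco, Block 5→Petrov.
Loads: Ibarra 2/2, Greco 2/2, Petrov 2/2, Ferraro 0/1 — all within limits.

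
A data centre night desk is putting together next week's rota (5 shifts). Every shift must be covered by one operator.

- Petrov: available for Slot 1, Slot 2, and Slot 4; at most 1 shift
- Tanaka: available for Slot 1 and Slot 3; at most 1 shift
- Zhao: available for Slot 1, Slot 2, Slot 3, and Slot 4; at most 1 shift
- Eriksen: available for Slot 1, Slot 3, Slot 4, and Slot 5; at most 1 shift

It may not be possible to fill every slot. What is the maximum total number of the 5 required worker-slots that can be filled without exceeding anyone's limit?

Total capacity across all operators is 1+1+1+1 = 4, and 5 slots are needed, so at most 4 can be filled.
An assignment achieving 4: Slot 2→Petrov, Slot 3→Tanaka, Slot 4→Zhao, Slot 5→Eriksen.
Loads: Petrov 1/1, Tanaka 1/1, Zhao 1/1, Eriksen 1/1.

4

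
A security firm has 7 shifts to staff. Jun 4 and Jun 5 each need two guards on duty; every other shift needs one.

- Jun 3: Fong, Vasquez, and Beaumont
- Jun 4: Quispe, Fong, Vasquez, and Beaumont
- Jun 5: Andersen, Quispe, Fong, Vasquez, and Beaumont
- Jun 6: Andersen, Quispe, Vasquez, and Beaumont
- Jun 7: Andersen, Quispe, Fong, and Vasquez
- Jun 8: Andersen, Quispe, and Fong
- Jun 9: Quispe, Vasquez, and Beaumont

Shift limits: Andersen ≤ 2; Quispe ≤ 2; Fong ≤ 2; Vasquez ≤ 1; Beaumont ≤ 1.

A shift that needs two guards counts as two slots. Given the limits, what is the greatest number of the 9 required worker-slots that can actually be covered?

8

Total capacity across all guards is 2+2+2+1+1 = 8, and 9 slots are needed, so at most 8 can be filled.
An assignment achieving 8: Jun 3→Fong, Jun 4→Quispe+Fong, Jun 5→Beaumont, Jun 6→Andersen, Jun 7→Vasquez, Jun 8→Andersen, Jun 9→Quispe.
Loads: Andersen 2/2, Quispe 2/2, Fong 2/2, Vasquez 1/1, Beaumont 1/1.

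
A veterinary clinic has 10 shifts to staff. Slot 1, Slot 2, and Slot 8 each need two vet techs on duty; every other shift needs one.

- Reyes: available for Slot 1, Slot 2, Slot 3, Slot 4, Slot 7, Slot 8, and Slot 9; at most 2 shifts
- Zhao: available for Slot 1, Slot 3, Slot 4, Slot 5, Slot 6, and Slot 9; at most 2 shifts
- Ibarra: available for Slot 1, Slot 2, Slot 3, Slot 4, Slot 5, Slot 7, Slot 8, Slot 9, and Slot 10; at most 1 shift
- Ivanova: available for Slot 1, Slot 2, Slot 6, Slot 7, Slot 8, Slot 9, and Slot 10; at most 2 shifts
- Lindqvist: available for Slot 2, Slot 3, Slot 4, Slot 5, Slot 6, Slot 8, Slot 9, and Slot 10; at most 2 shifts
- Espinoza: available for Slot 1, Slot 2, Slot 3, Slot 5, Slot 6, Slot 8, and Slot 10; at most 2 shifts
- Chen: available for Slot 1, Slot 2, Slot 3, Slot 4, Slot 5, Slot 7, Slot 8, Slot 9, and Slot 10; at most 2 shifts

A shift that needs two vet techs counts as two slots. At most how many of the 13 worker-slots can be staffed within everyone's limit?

13

Total capacity across all vet techs is 2+2+1+2+2+2+2 = 13, and 13 slots are needed, so at most 13 can be filled.
An assignment achieving 13: Slot 1→Ivanova+Espinoza, Slot 2→Ivanova+Lindqvist, Slot 3→Lindqvist, Slot 4→Reyes, Slot 5→Zhao, Slot 6→Zhao, Slot 7→Reyes, Slot 8→Espinoza+Chen, Slot 9→Chen, Slot 10→Ibarra.
Loads: Reyes 2/2, Zhao 2/2, Ibarra 1/1, Ivanova 2/2, Lindqvist 2/2, Espinoza 2/2, Chen 2/2.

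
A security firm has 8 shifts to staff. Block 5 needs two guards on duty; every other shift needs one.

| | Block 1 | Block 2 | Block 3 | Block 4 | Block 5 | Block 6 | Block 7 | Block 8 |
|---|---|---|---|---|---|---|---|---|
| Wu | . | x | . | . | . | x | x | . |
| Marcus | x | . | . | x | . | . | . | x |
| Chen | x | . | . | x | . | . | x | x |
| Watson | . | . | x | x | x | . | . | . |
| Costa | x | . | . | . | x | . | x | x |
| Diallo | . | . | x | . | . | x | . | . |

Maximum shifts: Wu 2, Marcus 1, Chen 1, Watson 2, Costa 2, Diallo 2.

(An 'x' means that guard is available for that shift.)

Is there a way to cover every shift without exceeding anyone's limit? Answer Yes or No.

Yes

Block 2 can only be covered by Wu, so that assignment is forced.
Block 5 can only be covered by Watson and Costa, so that assignment is forced.
One valid schedule: Block 1→Marcus, Block 2→Wu, Block 3→Watson, Block 4→Chen, Block 5→Watson+Costa, Block 6→Diallo, Block 7→Wu, Block 8→Costa.
Loads: Wu 2/2, Marcus 1/1, Chen 1/1, Watson 2/2, Costa 2/2, Diallo 1/2 — all within limits.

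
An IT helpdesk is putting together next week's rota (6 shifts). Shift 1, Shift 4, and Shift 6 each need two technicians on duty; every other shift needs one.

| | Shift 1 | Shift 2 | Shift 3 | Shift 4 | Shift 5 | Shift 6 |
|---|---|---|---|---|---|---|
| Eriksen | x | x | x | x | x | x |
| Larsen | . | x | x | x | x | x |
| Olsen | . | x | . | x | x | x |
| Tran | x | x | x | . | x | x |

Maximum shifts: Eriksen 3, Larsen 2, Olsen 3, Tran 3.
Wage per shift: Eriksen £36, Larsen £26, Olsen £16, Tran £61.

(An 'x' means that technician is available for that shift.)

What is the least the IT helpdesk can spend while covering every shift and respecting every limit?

Shift 1 can only be covered by Eriksen and Tran, so that assignment is forced.
Picking the cheapest available technician for each shift independently would cost £239, but that ignores the shift limits.
An optimal schedule: Shift 1→Eriksen+Tran, Shift 2→Olsen, Shift 3→Larsen, Shift 4→Olsen+Larsen, Shift 5→Eriksen, Shift 6→Olsen+Eriksen.
Total: 36 + 61 + 16 + 26 + 16 + 26 + 36 + 16 + 36 = £269.

£269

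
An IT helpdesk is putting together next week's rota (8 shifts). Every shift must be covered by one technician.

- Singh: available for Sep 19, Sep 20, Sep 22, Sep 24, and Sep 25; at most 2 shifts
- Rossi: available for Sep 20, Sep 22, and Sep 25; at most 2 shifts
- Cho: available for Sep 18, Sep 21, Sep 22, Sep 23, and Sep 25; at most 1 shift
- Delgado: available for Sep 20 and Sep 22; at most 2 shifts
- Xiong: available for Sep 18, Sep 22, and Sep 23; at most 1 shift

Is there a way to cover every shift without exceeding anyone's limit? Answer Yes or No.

Total capacity is 8 and 8 slots are needed, so capacity alone doesn't rule it out.
Shifts {Sep 18, Sep 21, Sep 23} need 3 worker-slots in total, but the technicians available for any of those shifts (Cho and Xiong) can supply at most 2 among them. So no valid schedule exists.

No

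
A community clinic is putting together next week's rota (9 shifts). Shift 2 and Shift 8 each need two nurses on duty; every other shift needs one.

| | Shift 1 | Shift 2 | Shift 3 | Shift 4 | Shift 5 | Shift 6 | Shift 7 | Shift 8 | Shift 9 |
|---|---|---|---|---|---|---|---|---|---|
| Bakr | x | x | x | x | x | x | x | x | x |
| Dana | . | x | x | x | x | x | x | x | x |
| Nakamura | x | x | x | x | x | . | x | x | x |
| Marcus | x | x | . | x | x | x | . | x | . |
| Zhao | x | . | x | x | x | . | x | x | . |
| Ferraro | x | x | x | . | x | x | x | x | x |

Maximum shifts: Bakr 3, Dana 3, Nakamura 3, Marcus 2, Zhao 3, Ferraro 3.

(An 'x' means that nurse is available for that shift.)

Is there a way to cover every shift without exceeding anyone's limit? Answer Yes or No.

One valid schedule: Shift 1→Bakr, Shift 2→Nakamura+Marcus, Shift 3→Dana, Shift 4→Dana, Shift 5→Nakamura, Shift 6→Bakr, Shift 7→Dana, Shift 8→Nakamura+Marcus, Shift 9→Bakr.
Loads: Bakr 3/3, Dana 3/3, Nakamura 3/3, Marcus 2/2, Zhao 0/3, Ferraro 0/3 — all within limits.

Yes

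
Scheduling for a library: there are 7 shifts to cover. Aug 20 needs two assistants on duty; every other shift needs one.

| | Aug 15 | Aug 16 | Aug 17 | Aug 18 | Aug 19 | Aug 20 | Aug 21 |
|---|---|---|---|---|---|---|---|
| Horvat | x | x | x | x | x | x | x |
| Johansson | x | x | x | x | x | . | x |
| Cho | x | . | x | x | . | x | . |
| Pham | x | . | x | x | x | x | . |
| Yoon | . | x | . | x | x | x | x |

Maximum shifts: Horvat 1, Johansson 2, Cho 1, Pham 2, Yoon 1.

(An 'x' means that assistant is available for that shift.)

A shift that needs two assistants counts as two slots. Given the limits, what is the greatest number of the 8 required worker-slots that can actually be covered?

7

Total capacity across all assistants is 1+2+1+2+1 = 7, and 8 slots are needed, so at most 7 can be filled.
An assignment achieving 7: Aug 15→Johansson, Aug 16→Horvat, Aug 17→Cho, Aug 19→Pham, Aug 20→Pham+Yoon, Aug 21→Johansson.
Loads: Horvat 1/1, Johansson 2/2, Cho 1/1, Pham 2/2, Yoon 1/1.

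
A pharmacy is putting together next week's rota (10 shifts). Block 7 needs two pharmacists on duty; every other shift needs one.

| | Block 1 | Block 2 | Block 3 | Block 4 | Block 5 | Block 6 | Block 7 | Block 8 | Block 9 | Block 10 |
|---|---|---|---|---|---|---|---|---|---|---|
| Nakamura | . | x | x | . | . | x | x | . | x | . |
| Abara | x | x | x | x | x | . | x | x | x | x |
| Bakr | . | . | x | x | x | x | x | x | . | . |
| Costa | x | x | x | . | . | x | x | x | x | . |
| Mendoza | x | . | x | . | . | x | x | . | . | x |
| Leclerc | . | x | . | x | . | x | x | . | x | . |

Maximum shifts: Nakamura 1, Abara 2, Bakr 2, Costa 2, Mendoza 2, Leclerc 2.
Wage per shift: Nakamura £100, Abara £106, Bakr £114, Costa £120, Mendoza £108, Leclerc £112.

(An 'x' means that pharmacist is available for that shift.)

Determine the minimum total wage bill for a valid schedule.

£1220

Picking the cheapest available pharmacist for each shift independently would cost £1136, but that ignores the shift limits.
An optimal schedule: Block 1→Costa, Block 2→Nakamura, Block 3→Mendoza, Block 4→Bakr, Block 5→Abara, Block 6→Leclerc, Block 7→Mendoza+Leclerc, Block 8→Bakr, Block 9→Costa, Block 10→Abara.
Total: 120 + 100 + 108 + 114 + 106 + 112 + 108 + 112 + 114 + 120 + 106 = £1220.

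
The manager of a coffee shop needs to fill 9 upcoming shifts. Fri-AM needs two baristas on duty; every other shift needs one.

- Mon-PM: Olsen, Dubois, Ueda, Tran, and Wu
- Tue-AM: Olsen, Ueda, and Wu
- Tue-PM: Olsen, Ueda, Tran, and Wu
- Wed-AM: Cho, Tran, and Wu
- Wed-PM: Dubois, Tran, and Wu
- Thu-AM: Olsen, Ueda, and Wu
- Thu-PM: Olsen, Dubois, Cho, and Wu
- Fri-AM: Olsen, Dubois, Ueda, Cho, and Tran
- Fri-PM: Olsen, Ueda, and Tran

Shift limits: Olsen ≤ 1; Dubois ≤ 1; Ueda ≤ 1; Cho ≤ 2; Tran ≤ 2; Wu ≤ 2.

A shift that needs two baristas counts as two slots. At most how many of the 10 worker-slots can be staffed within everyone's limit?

Total capacity across all baristas is 1+1+1+2+2+2 = 9, and 10 slots are needed, so at most 9 can be filled.
An assignment achieving 9: Mon-PM→Wu, Tue-AM→Olsen, Tue-PM→Tran, Wed-AM→Cho, Wed-PM→Dubois, Thu-AM→Ueda, Thu-PM→Wu, Fri-AM→Cho, Fri-PM→Tran.
Loads: Olsen 1/1, Dubois 1/1, Ueda 1/1, Cho 2/2, Tran 2/2, Wu 2/2.

9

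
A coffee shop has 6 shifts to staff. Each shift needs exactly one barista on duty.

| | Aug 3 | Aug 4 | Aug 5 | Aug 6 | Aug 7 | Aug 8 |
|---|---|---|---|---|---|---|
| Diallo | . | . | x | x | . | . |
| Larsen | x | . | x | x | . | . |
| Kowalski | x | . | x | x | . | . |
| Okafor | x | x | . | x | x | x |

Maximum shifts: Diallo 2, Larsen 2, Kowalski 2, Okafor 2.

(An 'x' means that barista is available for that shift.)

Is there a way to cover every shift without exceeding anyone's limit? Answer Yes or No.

No

Total capacity is 8 and 6 slots are needed, so capacity alone doesn't rule it out.
Shifts {Aug 4, Aug 7, Aug 8} need 3 worker-slots in total, but the baristas available for any of those shifts (Okafor) can supply at most 2 among them. So no valid schedule exists.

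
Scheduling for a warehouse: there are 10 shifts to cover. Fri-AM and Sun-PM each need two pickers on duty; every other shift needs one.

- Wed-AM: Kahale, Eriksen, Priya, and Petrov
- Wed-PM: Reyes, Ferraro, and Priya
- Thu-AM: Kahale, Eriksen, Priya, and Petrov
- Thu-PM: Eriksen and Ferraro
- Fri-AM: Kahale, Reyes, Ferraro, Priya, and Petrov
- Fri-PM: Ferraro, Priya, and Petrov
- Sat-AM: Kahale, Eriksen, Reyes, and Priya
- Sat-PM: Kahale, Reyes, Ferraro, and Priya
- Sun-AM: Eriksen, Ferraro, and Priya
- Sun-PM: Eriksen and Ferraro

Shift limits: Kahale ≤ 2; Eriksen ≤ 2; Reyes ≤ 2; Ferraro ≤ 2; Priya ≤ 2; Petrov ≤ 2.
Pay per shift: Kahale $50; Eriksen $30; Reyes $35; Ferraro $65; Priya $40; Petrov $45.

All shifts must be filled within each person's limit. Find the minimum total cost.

$530

Sun-PM can only be covered by Eriksen and Ferraro, so that assignment is forced.
Picking the cheapest available picker for each shift independently would cost $430, but that ignores the shift limits.
An optimal schedule: Wed-AM→Kahale, Wed-PM→Reyes, Thu-AM→Petrov, Thu-PM→Eriksen, Fri-AM→Priya+Petrov, Fri-PM→Ferraro, Sat-AM→Kahale, Sat-PM→Reyes, Sun-AM→Priya, Sun-PM→Eriksen+Ferraro.
Total: 50 + 35 + 45 + 30 + 40 + 45 + 65 + 50 + 35 + 40 + 30 + 65 = $530.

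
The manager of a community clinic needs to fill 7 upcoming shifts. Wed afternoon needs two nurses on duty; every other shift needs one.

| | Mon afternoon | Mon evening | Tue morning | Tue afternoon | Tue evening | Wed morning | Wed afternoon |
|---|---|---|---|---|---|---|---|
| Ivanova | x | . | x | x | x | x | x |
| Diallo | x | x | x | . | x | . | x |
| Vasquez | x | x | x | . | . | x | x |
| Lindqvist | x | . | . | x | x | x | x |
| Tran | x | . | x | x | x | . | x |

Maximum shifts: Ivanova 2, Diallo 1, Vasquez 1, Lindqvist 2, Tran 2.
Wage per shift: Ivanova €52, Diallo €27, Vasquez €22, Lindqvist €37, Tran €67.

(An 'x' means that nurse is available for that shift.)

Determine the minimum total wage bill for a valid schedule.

Picking the cheapest available nurse for each shift independently would cost €201, but that ignores the shift limits.
An optimal schedule: Mon afternoon→Tran, Mon evening→Diallo, Tue morning→Vasquez, Tue afternoon→Ivanova, Tue evening→Lindqvist, Wed morning→Ivanova, Wed afternoon→Lindqvist+Tran.
Total: 67 + 27 + 22 + 52 + 37 + 52 + 37 + 67 = €361.

€361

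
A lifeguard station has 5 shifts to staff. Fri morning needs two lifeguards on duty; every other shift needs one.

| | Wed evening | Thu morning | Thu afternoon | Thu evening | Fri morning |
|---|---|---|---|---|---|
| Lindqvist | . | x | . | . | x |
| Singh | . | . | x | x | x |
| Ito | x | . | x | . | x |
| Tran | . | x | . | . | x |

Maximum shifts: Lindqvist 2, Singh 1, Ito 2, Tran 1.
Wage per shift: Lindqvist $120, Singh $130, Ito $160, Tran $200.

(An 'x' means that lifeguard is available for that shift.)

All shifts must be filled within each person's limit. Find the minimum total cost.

Wed evening can only be covered by Ito, so that assignment is forced.
Thu evening can only be covered by Singh, so that assignment is forced.
Picking the cheapest available lifeguard for each shift independently would cost $790, but that ignores the shift limits.
An optimal schedule: Wed evening→Ito, Thu morning→Lindqvist, Thu afternoon→Ito, Thu evening→Singh, Fri morning→Lindqvist+Tran.
Total: 160 + 120 + 160 + 130 + 120 + 200 = $890.

$890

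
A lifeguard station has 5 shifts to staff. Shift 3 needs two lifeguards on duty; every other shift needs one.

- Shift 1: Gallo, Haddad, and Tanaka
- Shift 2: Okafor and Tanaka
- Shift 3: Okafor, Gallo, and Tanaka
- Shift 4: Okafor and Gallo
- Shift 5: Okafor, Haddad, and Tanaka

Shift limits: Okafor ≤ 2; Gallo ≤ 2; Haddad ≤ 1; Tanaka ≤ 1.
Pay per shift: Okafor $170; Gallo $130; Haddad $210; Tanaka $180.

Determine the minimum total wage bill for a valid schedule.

$990

Picking the cheapest available lifeguard for each shift independently would cost $900, but that ignores the shift limits.
An optimal schedule: Shift 1→Gallo, Shift 2→Okafor, Shift 3→Gallo+Tanaka, Shift 4→Okafor, Shift 5→Haddad.
Total: 130 + 170 + 130 + 180 + 170 + 210 = $990.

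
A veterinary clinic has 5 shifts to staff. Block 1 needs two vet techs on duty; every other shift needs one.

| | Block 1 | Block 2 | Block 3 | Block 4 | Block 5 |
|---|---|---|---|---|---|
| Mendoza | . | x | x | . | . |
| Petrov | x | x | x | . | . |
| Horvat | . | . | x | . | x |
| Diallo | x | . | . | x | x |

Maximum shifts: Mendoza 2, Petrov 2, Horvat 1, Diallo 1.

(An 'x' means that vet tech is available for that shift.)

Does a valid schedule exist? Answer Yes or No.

No

Total capacity is 6 and 6 slots are needed, so capacity alone doesn't rule it out.
Shifts {Block 1, Block 4} need 3 worker-slots in total, but the vet techs available for any of those shifts (Petrov and Diallo) can supply at most 2 among them. So no valid schedule exists.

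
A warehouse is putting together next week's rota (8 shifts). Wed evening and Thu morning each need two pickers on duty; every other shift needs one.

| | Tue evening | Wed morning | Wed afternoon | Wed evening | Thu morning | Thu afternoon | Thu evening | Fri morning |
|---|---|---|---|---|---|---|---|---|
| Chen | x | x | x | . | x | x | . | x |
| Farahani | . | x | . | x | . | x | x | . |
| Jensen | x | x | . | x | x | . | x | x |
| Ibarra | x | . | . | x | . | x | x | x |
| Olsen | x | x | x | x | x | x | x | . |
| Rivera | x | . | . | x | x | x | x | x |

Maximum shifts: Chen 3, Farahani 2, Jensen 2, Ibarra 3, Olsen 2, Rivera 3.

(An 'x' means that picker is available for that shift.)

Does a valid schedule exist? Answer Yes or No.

One valid schedule: Tue evening→Jensen, Wed morning→Chen, Wed afternoon→Chen, Wed evening→Ibarra+Olsen, Thu morning→Jensen+Olsen, Thu afternoon→Farahani, Thu evening→Farahani, Fri morning→Chen.
Loads: Chen 3/3, Farahani 2/2, Jensen 2/2, Ibarra 1/3, Olsen 2/2, Rivera 0/3 — all within limits.

Yes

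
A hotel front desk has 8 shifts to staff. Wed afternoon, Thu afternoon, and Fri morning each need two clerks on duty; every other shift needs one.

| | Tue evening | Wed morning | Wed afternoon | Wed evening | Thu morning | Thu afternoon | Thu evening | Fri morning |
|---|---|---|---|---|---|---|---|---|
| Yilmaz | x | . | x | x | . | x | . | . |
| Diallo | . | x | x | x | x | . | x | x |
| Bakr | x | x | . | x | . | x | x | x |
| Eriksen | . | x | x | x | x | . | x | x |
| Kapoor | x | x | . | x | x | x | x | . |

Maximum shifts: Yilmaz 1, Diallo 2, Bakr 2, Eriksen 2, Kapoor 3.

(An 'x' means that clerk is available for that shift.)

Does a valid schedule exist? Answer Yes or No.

No

Total capacity is 1+2+2+2+3 = 10 but 11 worker-slots are needed — infeasible.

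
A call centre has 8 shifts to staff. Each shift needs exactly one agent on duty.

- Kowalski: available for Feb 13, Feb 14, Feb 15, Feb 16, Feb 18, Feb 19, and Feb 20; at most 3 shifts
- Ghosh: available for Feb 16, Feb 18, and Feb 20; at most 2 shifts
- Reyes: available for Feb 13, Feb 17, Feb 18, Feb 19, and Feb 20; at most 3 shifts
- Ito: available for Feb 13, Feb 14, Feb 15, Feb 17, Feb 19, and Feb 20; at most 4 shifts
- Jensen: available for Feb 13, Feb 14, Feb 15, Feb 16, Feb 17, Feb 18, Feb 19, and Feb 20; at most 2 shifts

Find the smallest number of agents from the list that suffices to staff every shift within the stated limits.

8 slots to fill and no one can take more than 4, so at least ⌈8/4⌉ = 2 agents are needed.
Any 2 agents together have capacity at most 4+3 = 7 < 8 slots, so 2 can never suffice.
Kowalski, Ghosh, and Reyes alone can cover everything: Feb 13→Kowalski, Feb 14→Kowalski, Feb 15→Kowalski, Feb 16→Ghosh, Feb 17→Reyes, Feb 18→Ghosh, Feb 19→Reyes, Feb 20→Reyes.

3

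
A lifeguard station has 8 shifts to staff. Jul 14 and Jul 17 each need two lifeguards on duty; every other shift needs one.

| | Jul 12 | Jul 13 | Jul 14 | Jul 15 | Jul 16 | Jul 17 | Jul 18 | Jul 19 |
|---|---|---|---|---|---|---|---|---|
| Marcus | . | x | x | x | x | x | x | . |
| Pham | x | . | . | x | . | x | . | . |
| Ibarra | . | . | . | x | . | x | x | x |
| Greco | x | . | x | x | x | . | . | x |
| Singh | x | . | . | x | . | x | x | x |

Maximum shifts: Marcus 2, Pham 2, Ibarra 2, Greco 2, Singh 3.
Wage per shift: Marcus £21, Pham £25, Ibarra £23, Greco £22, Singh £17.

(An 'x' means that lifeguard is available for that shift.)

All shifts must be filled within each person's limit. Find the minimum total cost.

Jul 13 can only be covered by Marcus, so that assignment is forced.
Jul 14 can only be covered by Marcus and Greco, so that assignment is forced.
Picking the cheapest available lifeguard for each shift independently would cost £191, but that ignores the shift limits.
An optimal schedule: Jul 12→Singh, Jul 13→Marcus, Jul 14→Marcus+Greco, Jul 15→Ibarra, Jul 16→Greco, Jul 17→Ibarra+Pham, Jul 18→Singh, Jul 19→Singh.
Total: 17 + 21 + 21 + 22 + 23 + 22 + 23 + 25 + 17 + 17 = £208.

£208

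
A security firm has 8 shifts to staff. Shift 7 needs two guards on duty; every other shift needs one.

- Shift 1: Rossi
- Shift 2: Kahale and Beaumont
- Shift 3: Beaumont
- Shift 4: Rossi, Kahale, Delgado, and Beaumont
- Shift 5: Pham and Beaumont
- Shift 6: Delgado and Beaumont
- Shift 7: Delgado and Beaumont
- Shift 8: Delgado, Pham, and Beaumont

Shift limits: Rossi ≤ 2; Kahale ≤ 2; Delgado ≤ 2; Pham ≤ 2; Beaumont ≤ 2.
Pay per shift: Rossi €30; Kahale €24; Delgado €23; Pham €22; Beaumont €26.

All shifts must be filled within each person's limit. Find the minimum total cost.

€220

Shift 1 can only be covered by Rossi, so that assignment is forced.
Shift 3 can only be covered by Beaumont, so that assignment is forced.
Shift 7 can only be covered by Delgado and Beaumont, so that assignment is forced.
Picking the cheapest available guard for each shift independently would cost €219, but that ignores the shift limits.
An optimal schedule: Shift 1→Rossi, Shift 2→Kahale, Shift 3→Beaumont, Shift 4→Kahale, Shift 5→Pham, Shift 6→Delgado, Shift 7→Delgado+Beaumont, Shift 8→Pham.
Total: 30 + 24 + 26 + 24 + 22 + 23 + 23 + 26 + 22 = €220.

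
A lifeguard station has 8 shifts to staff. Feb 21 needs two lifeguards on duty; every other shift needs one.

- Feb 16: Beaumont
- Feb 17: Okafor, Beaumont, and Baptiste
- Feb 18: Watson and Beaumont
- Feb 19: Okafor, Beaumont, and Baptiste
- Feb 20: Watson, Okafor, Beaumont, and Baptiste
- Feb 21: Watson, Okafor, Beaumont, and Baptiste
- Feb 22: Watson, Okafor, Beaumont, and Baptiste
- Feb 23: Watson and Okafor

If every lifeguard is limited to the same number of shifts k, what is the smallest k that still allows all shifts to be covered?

3

With 4 lifeguards and 9 worker-slots to fill, someone must work at least ⌈9/4⌉ = 3 shifts, so k ≥ 3.
k = 3 works: Feb 16→Beaumont, Feb 17→Okafor, Feb 18→Watson, Feb 19→Okafor, Feb 20→Watson, Feb 21→Beaumont+Baptiste, Feb 22→Okafor, Feb 23→Watson.
Loads: Watson 3, Okafor 3, Beaumont 2, Baptiste 1 — all ≤ 3.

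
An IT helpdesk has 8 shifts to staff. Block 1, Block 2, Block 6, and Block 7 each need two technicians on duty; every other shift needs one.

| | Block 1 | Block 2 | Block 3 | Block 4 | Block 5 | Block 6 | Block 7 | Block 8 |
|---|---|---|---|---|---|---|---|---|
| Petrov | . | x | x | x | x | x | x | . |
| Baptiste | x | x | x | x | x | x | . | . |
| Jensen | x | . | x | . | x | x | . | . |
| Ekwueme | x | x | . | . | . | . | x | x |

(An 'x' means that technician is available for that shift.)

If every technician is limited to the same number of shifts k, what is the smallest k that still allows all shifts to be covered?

3

With 4 technicians and 12 worker-slots to fill, someone must work at least ⌈12/4⌉ = 3 shifts, so k ≥ 3.
k = 3 works: Block 1→Baptiste+Jensen, Block 2→Petrov+Ekwueme, Block 3→Baptiste, Block 4→Petrov, Block 5→Jensen, Block 6→Baptiste+Jensen, Block 7→Petrov+Ekwueme, Block 8→Ekwueme.
Loads: Petrov 3, Baptiste 3, Jensen 3, Ekwueme 3 — all ≤ 3.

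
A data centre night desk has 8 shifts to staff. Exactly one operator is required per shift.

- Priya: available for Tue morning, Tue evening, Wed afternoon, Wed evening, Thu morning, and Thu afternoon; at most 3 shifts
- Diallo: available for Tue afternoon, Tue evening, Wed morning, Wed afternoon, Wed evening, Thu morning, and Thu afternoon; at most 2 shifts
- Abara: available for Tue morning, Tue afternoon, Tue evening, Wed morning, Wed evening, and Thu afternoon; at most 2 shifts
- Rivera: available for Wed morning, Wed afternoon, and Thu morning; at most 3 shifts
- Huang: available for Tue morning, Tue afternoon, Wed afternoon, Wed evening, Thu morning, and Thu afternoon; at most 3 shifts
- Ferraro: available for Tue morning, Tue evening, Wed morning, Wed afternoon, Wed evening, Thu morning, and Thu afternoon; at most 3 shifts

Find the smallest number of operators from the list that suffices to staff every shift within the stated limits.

8 slots to fill and no one can take more than 3, so at least ⌈8/3⌉ = 3 operators are needed.
Priya, Diallo, and Rivera alone can cover everything: Tue morning→Priya, Tue afternoon→Diallo, Tue evening→Priya, Wed morning→Rivera, Wed afternoon→Rivera, Wed evening→Priya, Thu morning→Rivera, Thu afternoon→Diallo.

3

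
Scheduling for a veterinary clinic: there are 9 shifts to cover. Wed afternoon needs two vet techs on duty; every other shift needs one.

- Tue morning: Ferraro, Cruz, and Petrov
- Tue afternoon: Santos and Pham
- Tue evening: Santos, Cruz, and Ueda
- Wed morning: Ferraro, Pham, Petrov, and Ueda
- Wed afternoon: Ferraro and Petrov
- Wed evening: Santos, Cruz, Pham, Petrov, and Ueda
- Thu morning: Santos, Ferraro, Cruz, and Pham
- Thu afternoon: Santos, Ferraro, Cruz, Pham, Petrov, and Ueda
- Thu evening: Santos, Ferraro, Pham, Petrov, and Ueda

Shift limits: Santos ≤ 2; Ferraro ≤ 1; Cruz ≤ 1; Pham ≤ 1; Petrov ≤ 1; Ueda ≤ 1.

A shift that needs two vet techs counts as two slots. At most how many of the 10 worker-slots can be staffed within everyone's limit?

7

Total capacity across all vet techs is 2+1+1+1+1+1 = 7, and 10 slots are needed, so at most 7 can be filled.
An assignment achieving 7: Tue morning→Cruz, Tue afternoon→Santos, Tue evening→Santos, Wed morning→Pham, Wed afternoon→Ferraro+Petrov, Wed evening→Ueda.
Loads: Santos 2/2, Ferraro 1/1, Cruz 1/1, Pham 1/1, Petrov 1/1, Ueda 1/1.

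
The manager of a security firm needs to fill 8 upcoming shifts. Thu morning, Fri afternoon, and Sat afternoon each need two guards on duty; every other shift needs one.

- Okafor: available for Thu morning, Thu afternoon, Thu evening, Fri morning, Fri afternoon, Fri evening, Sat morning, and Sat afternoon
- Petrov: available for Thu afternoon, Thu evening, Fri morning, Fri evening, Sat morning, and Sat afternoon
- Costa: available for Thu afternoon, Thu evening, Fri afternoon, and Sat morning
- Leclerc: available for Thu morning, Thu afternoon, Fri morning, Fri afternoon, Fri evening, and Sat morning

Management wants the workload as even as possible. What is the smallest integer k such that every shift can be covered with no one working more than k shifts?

3

With 4 guards and 11 worker-slots to fill, someone must work at least ⌈11/4⌉ = 3 shifts, so k ≥ 3.
k = 3 works: Thu morning→Okafor+Leclerc, Thu afternoon→Costa, Thu evening→Okafor, Fri morning→Petrov, Fri afternoon→Costa+Leclerc, Fri evening→Petrov, Sat morning→Costa, Sat afternoon→Okafor+Petrov.
Loads: Okafor 3, Petrov 3, Costa 3, Leclerc 2 — all ≤ 3.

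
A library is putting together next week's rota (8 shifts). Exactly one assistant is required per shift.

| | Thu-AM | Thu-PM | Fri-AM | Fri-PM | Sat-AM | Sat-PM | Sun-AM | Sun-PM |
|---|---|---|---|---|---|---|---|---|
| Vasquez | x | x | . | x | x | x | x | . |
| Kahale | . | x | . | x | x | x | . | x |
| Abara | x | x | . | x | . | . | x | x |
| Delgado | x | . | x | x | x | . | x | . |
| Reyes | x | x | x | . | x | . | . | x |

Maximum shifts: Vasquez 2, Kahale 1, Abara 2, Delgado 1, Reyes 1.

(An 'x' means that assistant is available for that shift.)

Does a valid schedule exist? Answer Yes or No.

Total capacity is 2+1+2+1+1 = 7 but 8 worker-slots are needed — infeasible.

No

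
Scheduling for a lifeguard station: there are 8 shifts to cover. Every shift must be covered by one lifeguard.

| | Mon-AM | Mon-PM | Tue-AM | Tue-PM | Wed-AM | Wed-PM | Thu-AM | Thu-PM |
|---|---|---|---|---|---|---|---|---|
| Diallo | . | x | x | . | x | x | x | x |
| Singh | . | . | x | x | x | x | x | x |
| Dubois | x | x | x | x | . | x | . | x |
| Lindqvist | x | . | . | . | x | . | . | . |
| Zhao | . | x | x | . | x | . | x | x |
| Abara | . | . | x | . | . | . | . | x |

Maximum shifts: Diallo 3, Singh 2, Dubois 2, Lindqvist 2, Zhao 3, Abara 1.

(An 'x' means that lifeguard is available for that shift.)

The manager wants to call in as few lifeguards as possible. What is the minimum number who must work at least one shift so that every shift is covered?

3

8 slots to fill and no one can take more than 3, so at least ⌈8/3⌉ = 3 lifeguards are needed.
Diallo, Dubois, and Zhao alone can cover everything: Mon-AM→Dubois, Mon-PM→Zhao, Tue-AM→Zhao, Tue-PM→Dubois, Wed-AM→Diallo, Wed-PM→Diallo, Thu-AM→Diallo, Thu-PM→Zhao.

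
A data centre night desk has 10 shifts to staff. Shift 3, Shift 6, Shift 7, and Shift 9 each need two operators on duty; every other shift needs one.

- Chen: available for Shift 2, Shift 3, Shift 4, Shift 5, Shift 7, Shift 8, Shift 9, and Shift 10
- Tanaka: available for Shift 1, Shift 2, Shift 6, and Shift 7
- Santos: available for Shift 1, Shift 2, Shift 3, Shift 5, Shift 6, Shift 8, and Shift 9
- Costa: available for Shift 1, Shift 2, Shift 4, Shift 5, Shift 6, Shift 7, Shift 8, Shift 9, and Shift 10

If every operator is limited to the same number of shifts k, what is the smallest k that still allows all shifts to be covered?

4

With 4 operators and 14 worker-slots to fill, someone must work at least ⌈14/4⌉ = 4 shifts, so k ≥ 4.
k = 4 works: Shift 1→Tanaka, Shift 2→Tanaka, Shift 3→Chen+Santos, Shift 4→Chen, Shift 5→Chen, Shift 6→Tanaka+Santos, Shift 7→Tanaka+Costa, Shift 8→Santos, Shift 9→Santos+Costa, Shift 10→Chen.
Loads: Chen 4, Tanaka 4, Santos 4, Costa 2 — all ≤ 4.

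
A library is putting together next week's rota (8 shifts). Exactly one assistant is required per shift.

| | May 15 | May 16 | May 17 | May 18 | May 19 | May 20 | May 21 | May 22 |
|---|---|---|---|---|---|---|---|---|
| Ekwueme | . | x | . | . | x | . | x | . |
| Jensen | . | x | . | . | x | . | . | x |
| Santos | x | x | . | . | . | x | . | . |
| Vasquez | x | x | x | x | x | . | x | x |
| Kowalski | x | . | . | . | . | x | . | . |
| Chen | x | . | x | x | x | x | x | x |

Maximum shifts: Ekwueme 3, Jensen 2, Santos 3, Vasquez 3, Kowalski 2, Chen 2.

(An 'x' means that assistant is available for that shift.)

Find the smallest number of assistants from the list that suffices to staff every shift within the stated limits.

3

8 slots to fill and no one can take more than 3, so at least ⌈8/3⌉ = 3 assistants are needed.
Ekwueme, Santos, and Vasquez alone can cover everything: May 15→Santos, May 16→Ekwueme, May 17→Vasquez, May 18→Vasquez, May 19→Ekwueme, May 20→Santos, May 21→Ekwueme, May 22→Vasquez.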